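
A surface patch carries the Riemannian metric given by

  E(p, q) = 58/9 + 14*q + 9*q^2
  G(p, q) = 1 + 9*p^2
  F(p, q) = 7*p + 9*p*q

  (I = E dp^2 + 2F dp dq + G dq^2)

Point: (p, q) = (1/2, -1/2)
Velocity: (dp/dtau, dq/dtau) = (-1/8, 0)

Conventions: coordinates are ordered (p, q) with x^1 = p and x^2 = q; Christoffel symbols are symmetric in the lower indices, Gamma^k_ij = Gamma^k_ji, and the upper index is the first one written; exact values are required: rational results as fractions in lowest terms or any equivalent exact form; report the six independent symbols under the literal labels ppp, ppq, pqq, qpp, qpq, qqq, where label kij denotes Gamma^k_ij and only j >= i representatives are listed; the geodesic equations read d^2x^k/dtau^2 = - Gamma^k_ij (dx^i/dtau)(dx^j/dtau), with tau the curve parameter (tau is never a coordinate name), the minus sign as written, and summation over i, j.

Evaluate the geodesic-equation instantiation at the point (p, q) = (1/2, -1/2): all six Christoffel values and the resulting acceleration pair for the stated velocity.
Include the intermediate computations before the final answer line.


E = 61/36, F = 5/4, G = 13/4 at the point
E_p = 0, E_q = 5, F_p = 5/2, F_q = 9/2, G_p = 9, G_q = 0
EG - F^2 = 71/18;  g^inv = (18/71) * [[13/4, -5/4], [-5/4, 61/36]]
first-kind symbols [ij,l] = (1/2)(d_i g_jl + d_j g_il - d_l g_ij): [pp,p] = E_p/2 = 0, [pp,q] = F_p - E_q/2 = 0, [pq,p] = E_q/2 = 5/2, [pq,q] = G_p/2 = 9/2, [qq,p] = F_q - G_p/2 = 0, [qq,q] = G_q/2 = 0
Gamma^p_ij = (G*[ij,p] - F*[ij,q])/(EG - F^2), Gamma^q_ij = (E*[ij,q] - F*[ij,p])/(EG - F^2)
Gamma_ppp = 0, Gamma_ppq = 45/71, Gamma_pqq = 0, Gamma_qpp = 0, Gamma_qpq = 81/71, Gamma_qqq = 0
d^2p/dtau^2 = -(Gamma_ppp*(-1/8)^2 + 2*Gamma_ppq*(-1/8)*(0) + Gamma_pqq*(0)^2) = 0
d^2q/dtau^2 = -(Gamma_qpp*(-1/8)^2 + 2*Gamma_qpq*(-1/8)*(0) + Gamma_qqq*(0)^2) = 0

Answer: Gamma_ppp = 0, Gamma_ppq = 45/71, Gamma_pqq = 0, Gamma_qpp = 0, Gamma_qpq = 81/71, Gamma_qqq = 0; accelerations (d^2p/dtau^2, d^2q/dtau^2) = (0, 0)


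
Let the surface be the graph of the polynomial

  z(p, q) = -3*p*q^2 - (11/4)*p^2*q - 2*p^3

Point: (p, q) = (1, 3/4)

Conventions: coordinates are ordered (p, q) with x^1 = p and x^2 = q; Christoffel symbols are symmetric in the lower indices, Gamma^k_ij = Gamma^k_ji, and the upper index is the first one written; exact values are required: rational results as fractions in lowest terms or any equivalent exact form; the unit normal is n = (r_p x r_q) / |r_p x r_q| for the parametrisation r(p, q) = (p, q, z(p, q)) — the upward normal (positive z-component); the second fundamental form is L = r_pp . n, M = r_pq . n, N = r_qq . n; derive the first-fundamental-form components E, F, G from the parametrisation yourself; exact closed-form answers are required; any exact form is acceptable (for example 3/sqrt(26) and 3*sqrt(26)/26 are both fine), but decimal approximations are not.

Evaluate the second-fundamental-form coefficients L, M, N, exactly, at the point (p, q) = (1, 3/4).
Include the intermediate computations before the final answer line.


z_p = -189/16, z_q = -29/4, z_pp = -129/8, z_pq = -10, z_qq = -6
E = 35977/256, F = 5481/64, G = 857/16; answer radicand W^2 = 49433/256
unnormalised second-form numerators: l = -129/8, m = -10, n = -6; L = l/sqrt(49433/256), and similarly M = m/sqrt(W^2), N = n/sqrt(W^2)

Answer: L = -258*sqrt(49433)/49433, M = -160*sqrt(49433)/49433, N = -96*sqrt(49433)/49433


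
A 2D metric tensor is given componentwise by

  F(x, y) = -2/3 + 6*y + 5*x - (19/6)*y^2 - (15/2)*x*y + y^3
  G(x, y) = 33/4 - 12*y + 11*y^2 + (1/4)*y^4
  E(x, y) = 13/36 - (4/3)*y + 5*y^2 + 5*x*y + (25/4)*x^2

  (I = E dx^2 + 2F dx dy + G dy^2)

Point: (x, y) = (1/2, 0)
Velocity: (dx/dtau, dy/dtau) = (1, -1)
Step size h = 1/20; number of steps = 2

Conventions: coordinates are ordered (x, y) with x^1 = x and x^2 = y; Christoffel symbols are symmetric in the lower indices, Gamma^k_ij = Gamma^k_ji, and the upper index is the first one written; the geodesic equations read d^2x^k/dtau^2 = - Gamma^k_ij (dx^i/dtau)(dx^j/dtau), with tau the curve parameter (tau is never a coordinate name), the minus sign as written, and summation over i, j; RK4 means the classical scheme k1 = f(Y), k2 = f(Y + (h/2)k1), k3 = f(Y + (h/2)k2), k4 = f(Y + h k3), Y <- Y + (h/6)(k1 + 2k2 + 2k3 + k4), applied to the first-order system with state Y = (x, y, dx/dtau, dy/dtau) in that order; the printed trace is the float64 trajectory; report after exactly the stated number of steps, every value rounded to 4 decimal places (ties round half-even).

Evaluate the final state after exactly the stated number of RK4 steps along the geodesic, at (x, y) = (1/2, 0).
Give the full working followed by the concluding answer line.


f(Y) = (dx/dtau, dy/dtau, -Gamma^x_ij Y'^i Y'^j, -Gamma^y_ij Y'^i Y'^j) with the Gammas evaluated at the stage position; h = 0.050000; intermediate values shown to 6 dp
step 0: x = 0.5000, y = 0.0000, dx/dtau = 1.0000, dy/dtau = -1.0000
step 1:
  k1: at (x, y) = (0.500000, 0.000000), (dx/dtau, dy/dtau) = (1.000000, -1.000000); Gamma_xxx = 1.413740, Gamma_xxy = 0.384733, Gamma_xyy = 2.363359, Gamma_yxx = 0.221189, Gamma_yxy = -0.085496, Gamma_yyy = -1.252464; k1 = (1.000000, -1.000000, -3.007634, 0.860282)
  k2: at (x, y) = (0.525000, -0.025000), (dx/dtau, dy/dtau) = (0.924809, -0.978493); Gamma_xxx = 1.336900, Gamma_xxy = 0.319413, Gamma_xyy = 2.219766, Gamma_yxx = 0.247774, Gamma_yxy = -0.071102, Gamma_yyy = -1.227453; k2 = (0.924809, -0.978493, -2.690638, 0.834626)
  k3: at (x, y) = (0.523120, -0.024462), (dx/dtau, dy/dtau) = (0.932734, -0.979134); Gamma_xxx = 1.339773, Gamma_xxy = 0.319760, Gamma_xyy = 2.233332, Gamma_yxx = 0.248433, Gamma_yxy = -0.070916, Gamma_yyy = -1.228519; k3 = (0.932734, -0.979134, -2.722642, 0.832121)
  k4: at (x, y) = (0.546637, -0.048957), (dx/dtau, dy/dtau) = (0.863868, -0.958394); Gamma_xxx = 1.269873, Gamma_xxy = 0.262152, Gamma_xyy = 2.112443, Gamma_yxx = 0.272539, Gamma_yxy = -0.058139, Gamma_yyy = -1.206156; k4 = (0.863868, -0.958394, -2.453899, 0.808221)
  Y <- Y + (h/6)(k1 + 2k2 + 2k3 + k4): x = 0.5465, y = -0.0489, dx/dtau = 0.8643, dy/dtau = -0.9583
step 2:
  k1: at (x, y) = (0.546491, -0.048947), (dx/dtau, dy/dtau) = (0.864266, -0.958317); Gamma_xxx = 1.270018, Gamma_xxy = 0.262064, Gamma_xyy = 2.113463, Gamma_yxx = 0.272647, Gamma_yxy = -0.058098, Gamma_yyy = -1.206207; k1 = (0.864266, -0.958317, -2.455487, 0.807853)
  k2: at (x, y) = (0.568098, -0.072905), (dx/dtau, dy/dtau) = (0.802879, -0.938120); Gamma_xxx = 1.206947, Gamma_xxy = 0.210726, Gamma_xyy = 2.015124, Gamma_yxx = 0.294868, Gamma_yxy = -0.046577, Gamma_yyy = -1.186111; k2 = (0.802879, -0.938120, -2.234029, 0.783621)
  k3: at (x, y) = (0.566563, -0.072400), (dx/dtau, dy/dtau) = (0.808415, -0.938726); Gamma_xxx = 1.209107, Gamma_xxy = 0.210815, Gamma_xyy = 2.024169, Gamma_yxx = 0.295315, Gamma_yxy = -0.046462, Gamma_yyy = -1.186764; k3 = (0.808415, -0.938726, -2.253938, 0.782268)
  k4: at (x, y) = (0.586912, -0.095883), (dx/dtau, dy/dtau) = (0.751569, -0.919203); Gamma_xxx = 1.151409, Gamma_xxy = 0.164793, Gamma_xyy = 1.939822, Gamma_yxx = 0.315482, Gamma_yxy = -0.036155, Gamma_yyy = -1.168104; k4 = (0.751569, -0.919203, -2.061711, 0.758814)
  Y <- Y + (h/6)(k1 + 2k2 + 2k3 + k4): x = 0.5868, y = -0.0959, dx/dtau = 0.7518, dy/dtau = -0.9192

Answer: x = 0.5868, y = -0.0959, dx/dtau = 0.7518, dy/dtau = -0.9192


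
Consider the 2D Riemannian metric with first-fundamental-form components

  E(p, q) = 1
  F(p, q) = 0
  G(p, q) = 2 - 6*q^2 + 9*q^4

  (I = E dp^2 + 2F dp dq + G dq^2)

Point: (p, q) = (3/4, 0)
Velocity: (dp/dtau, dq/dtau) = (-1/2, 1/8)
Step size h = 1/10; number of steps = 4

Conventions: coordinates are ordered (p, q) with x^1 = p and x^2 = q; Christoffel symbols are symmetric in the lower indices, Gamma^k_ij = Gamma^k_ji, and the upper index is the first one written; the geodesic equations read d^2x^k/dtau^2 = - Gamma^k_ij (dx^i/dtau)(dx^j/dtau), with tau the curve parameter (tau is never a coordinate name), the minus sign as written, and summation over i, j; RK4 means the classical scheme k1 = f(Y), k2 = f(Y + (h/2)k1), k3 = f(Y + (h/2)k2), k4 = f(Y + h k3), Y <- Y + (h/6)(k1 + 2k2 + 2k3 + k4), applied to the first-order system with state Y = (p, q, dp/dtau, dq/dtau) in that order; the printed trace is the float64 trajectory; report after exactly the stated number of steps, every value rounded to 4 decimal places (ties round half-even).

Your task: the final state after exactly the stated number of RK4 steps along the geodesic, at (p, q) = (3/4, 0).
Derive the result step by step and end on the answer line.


f(Y) = (dp/dtau, dq/dtau, -Gamma^p_ij Y'^i Y'^j, -Gamma^q_ij Y'^i Y'^j) with the Gammas evaluated at the stage position; h = 0.100000; intermediate values shown to 6 dp
step 0: p = 0.7500, q = 0.0000, dp/dtau = -0.5000, dq/dtau = 0.1250
step 1:
  k1: at (p, q) = (0.750000, 0.000000), (dp/dtau, dq/dtau) = (-0.500000, 0.125000); Gamma_ppp = 0.000000, Gamma_ppq = 0.000000, Gamma_pqq = 0.000000, Gamma_qpp = 0.000000, Gamma_qpq = 0.000000, Gamma_qqq = 0.000000; k1 = (-0.500000, 0.125000, 0.000000, 0.000000)
  k2: at (p, q) = (0.725000, 0.006250), (dp/dtau, dq/dtau) = (-0.500000, 0.125000); Gamma_ppp = 0.000000, Gamma_ppq = 0.000000, Gamma_pqq = 0.000000, Gamma_qpp = 0.000000, Gamma_qpq = 0.000000, Gamma_qqq = -0.018750; k2 = (-0.500000, 0.125000, 0.000000, 0.000293)
  k3: at (p, q) = (0.725000, 0.006250), (dp/dtau, dq/dtau) = (-0.500000, 0.125015); Gamma_ppp = 0.000000, Gamma_ppq = 0.000000, Gamma_pqq = 0.000000, Gamma_qpp = 0.000000, Gamma_qpq = 0.000000, Gamma_qqq = -0.018750; k3 = (-0.500000, 0.125015, 0.000000, 0.000293)
  k4: at (p, q) = (0.700000, 0.012501), (dp/dtau, dq/dtau) = (-0.500000, 0.125029); Gamma_ppp = 0.000000, Gamma_ppq = 0.000000, Gamma_pqq = 0.000000, Gamma_qpp = 0.000000, Gamma_qpq = 0.000000, Gamma_qqq = -0.037504; k4 = (-0.500000, 0.125029, 0.000000, 0.000586)
  Y <- Y + (h/6)(k1 + 2k2 + 2k3 + k4): p = 0.7000, q = 0.0125, dp/dtau = -0.5000, dq/dtau = 0.1250
step 2:
  k1: at (p, q) = (0.700000, 0.012501), (dp/dtau, dq/dtau) = (-0.500000, 0.125029); Gamma_ppp = 0.000000, Gamma_ppq = 0.000000, Gamma_pqq = 0.000000, Gamma_qpp = 0.000000, Gamma_qpq = 0.000000, Gamma_qqq = -0.037503; k1 = (-0.500000, 0.125029, 0.000000, 0.000586)
  k2: at (p, q) = (0.675000, 0.018752), (dp/dtau, dq/dtau) = (-0.500000, 0.125059); Gamma_ppp = 0.000000, Gamma_ppq = 0.000000, Gamma_pqq = 0.000000, Gamma_qpp = 0.000000, Gamma_qpq = 0.000000, Gamma_qqq = -0.056257; k2 = (-0.500000, 0.125059, 0.000000, 0.000880)
  k3: at (p, q) = (0.675000, 0.018754), (dp/dtau, dq/dtau) = (-0.500000, 0.125073); Gamma_ppp = 0.000000, Gamma_ppq = 0.000000, Gamma_pqq = 0.000000, Gamma_qpp = 0.000000, Gamma_qpq = 0.000000, Gamma_qqq = -0.056262; k3 = (-0.500000, 0.125073, 0.000000, 0.000880)
  k4: at (p, q) = (0.650000, 0.025008), (dp/dtau, dq/dtau) = (-0.500000, 0.125117); Gamma_ppp = 0.000000, Gamma_ppq = 0.000000, Gamma_pqq = 0.000000, Gamma_qpp = 0.000000, Gamma_qpq = 0.000000, Gamma_qqq = -0.075025; k4 = (-0.500000, 0.125117, 0.000000, 0.001174)
  Y <- Y + (h/6)(k1 + 2k2 + 2k3 + k4): p = 0.6500, q = 0.0250, dp/dtau = -0.5000, dq/dtau = 0.1251
step 3:
  k1: at (p, q) = (0.650000, 0.025008), (dp/dtau, dq/dtau) = (-0.500000, 0.125117); Gamma_ppp = 0.000000, Gamma_ppq = 0.000000, Gamma_pqq = 0.000000, Gamma_qpp = 0.000000, Gamma_qpq = 0.000000, Gamma_qqq = -0.075023; k1 = (-0.500000, 0.125117, 0.000000, 0.001174)
  k2: at (p, q) = (0.625000, 0.031264), (dp/dtau, dq/dtau) = (-0.500000, 0.125176); Gamma_ppp = 0.000000, Gamma_ppq = 0.000000, Gamma_pqq = 0.000000, Gamma_qpp = 0.000000, Gamma_qpq = 0.000000, Gamma_qqq = -0.093791; k2 = (-0.500000, 0.125176, 0.000000, 0.001470)
  k3: at (p, q) = (0.625000, 0.031267), (dp/dtau, dq/dtau) = (-0.500000, 0.125191); Gamma_ppp = 0.000000, Gamma_ppq = 0.000000, Gamma_pqq = 0.000000, Gamma_qpp = 0.000000, Gamma_qpq = 0.000000, Gamma_qqq = -0.093799; k3 = (-0.500000, 0.125191, 0.000000, 0.001470)
  k4: at (p, q) = (0.600000, 0.037527), (dp/dtau, dq/dtau) = (-0.500000, 0.125264); Gamma_ppp = 0.000000, Gamma_ppq = 0.000000, Gamma_pqq = 0.000000, Gamma_qpp = 0.000000, Gamma_qpq = 0.000000, Gamma_qqq = -0.112580; k4 = (-0.500000, 0.125264, 0.000000, 0.001767)
  Y <- Y + (h/6)(k1 + 2k2 + 2k3 + k4): p = 0.6000, q = 0.0375, dp/dtau = -0.5000, dq/dtau = 0.1253
step 4:
  k1: at (p, q) = (0.600000, 0.037526), (dp/dtau, dq/dtau) = (-0.500000, 0.125264); Gamma_ppp = 0.000000, Gamma_ppq = 0.000000, Gamma_pqq = 0.000000, Gamma_qpp = 0.000000, Gamma_qpq = 0.000000, Gamma_qqq = -0.112578; k1 = (-0.500000, 0.125264, 0.000000, 0.001766)
  k2: at (p, q) = (0.575000, 0.043790), (dp/dtau, dq/dtau) = (-0.500000, 0.125353); Gamma_ppp = 0.000000, Gamma_ppq = 0.000000, Gamma_pqq = 0.000000, Gamma_qpp = 0.000000, Gamma_qpq = 0.000000, Gamma_qqq = -0.131367; k2 = (-0.500000, 0.125353, 0.000000, 0.002064)
  k3: at (p, q) = (0.575000, 0.043794), (dp/dtau, dq/dtau) = (-0.500000, 0.125368); Gamma_ppp = 0.000000, Gamma_ppq = 0.000000, Gamma_pqq = 0.000000, Gamma_qpp = 0.000000, Gamma_qpq = 0.000000, Gamma_qqq = -0.131380; k3 = (-0.500000, 0.125368, 0.000000, 0.002065)
  k4: at (p, q) = (0.550000, 0.050063), (dp/dtau, dq/dtau) = (-0.500000, 0.125471); Gamma_ppp = 0.000000, Gamma_ppq = 0.000000, Gamma_pqq = 0.000000, Gamma_qpp = 0.000000, Gamma_qpq = 0.000000, Gamma_qqq = -0.150185; k4 = (-0.500000, 0.125471, 0.000000, 0.002364)
  Y <- Y + (h/6)(k1 + 2k2 + 2k3 + k4): p = 0.5500, q = 0.0501, dp/dtau = -0.5000, dq/dtau = 0.1255

Answer: p = 0.5500, q = 0.0501, dp/dtau = -0.5000, dq/dtau = 0.1255


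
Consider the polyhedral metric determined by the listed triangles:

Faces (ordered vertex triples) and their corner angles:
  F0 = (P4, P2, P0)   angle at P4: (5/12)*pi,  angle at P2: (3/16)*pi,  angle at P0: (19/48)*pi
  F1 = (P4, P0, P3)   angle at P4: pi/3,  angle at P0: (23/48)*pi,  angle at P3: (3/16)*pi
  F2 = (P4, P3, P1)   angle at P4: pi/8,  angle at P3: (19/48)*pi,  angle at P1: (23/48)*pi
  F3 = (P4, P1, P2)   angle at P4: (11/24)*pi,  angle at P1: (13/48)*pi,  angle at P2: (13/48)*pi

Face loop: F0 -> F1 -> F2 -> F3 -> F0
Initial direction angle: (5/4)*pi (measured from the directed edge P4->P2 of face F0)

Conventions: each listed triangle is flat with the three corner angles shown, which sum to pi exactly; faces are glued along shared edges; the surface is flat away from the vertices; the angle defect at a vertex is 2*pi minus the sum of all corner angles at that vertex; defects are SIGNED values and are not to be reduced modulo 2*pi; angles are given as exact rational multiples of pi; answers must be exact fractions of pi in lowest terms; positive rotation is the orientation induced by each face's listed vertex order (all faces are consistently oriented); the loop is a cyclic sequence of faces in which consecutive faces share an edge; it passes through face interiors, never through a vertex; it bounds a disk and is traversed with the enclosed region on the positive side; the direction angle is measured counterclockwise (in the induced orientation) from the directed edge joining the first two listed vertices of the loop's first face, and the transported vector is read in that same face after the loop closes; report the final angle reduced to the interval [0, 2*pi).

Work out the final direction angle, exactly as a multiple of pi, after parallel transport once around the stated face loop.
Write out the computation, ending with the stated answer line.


enclosed vertex P4: corner angles sum to (4/3)*pi, defect = 2*pi - (4/3)*pi = (2/3)*pi
the final direction is the initial angle plus the enclosed defects, taken mod 2*pi in the induced orientation
final angle = (5/4)*pi + (2/3)*pi = (23/12)*pi (mod 2*pi)

Answer: final direction angle = (23/12)*pi


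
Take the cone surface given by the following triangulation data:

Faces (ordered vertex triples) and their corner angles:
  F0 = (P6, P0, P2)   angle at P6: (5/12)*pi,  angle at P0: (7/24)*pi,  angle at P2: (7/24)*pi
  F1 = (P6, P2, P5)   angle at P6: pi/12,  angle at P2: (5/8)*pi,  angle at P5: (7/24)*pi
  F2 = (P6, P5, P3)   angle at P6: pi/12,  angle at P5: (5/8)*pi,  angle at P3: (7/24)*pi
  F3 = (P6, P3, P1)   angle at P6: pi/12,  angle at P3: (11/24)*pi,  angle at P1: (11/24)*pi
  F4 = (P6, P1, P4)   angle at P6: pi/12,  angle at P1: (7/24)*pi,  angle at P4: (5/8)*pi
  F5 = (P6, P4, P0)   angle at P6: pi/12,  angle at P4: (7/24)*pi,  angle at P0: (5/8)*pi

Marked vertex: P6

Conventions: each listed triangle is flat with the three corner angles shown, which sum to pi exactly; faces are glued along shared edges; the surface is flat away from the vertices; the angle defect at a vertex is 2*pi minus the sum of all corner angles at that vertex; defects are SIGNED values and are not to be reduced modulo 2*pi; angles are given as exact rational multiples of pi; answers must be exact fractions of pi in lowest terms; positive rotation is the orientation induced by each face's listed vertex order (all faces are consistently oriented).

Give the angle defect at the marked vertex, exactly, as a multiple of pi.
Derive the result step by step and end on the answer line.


Sum of corner angles at P6: (5/6)*pi
defect = 2*pi - (5/6)*pi

Answer: defect(P6) = (7/6)*pi


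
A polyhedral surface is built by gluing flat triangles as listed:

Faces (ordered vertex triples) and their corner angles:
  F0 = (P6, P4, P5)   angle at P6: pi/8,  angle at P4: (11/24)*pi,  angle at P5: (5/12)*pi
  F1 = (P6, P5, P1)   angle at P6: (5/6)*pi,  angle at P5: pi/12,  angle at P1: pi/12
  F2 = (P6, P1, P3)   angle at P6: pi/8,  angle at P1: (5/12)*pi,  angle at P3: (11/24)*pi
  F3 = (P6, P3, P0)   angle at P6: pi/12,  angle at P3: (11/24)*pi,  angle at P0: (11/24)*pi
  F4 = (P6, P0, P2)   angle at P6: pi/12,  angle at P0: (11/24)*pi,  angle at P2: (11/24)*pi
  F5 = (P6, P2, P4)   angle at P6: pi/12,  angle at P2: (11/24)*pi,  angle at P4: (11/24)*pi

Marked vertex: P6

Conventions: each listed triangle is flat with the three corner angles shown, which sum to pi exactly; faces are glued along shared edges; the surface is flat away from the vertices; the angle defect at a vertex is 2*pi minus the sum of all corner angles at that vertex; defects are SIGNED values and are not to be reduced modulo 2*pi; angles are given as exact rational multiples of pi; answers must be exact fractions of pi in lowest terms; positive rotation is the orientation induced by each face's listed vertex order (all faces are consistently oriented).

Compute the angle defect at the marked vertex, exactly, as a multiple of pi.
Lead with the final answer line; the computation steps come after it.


Answer: defect(P6) = (2/3)*pi

Sum of corner angles at P6: (4/3)*pi
defect = 2*pi - (4/3)*pi


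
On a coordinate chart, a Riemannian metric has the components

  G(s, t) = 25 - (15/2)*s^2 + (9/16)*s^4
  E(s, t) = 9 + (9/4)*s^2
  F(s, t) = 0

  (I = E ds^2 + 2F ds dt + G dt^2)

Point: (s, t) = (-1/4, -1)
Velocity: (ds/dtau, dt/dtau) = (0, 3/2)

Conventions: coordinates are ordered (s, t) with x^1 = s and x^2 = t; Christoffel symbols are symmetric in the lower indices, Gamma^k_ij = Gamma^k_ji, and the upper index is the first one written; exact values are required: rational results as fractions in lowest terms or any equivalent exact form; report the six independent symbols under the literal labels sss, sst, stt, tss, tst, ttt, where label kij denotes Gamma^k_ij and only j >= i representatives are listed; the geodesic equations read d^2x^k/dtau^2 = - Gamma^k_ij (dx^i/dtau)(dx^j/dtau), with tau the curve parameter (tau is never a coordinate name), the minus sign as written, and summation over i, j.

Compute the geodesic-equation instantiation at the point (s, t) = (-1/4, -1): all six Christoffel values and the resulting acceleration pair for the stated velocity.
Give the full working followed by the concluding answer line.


E = 585/64, F = 0, G = 100489/4096 at the point
E_s = -9/8, E_t = 0, F_s = 0, F_t = 0, G_s = 951/256, G_t = 0
EG - F^2 = 58786065/262144;  g^inv = (262144/58786065) * [[100489/4096, 0], [0, 585/64]]
first-kind symbols [ij,l] = (1/2)(d_i g_jl + d_j g_il - d_l g_ij): [ss,s] = E_s/2 = -9/16, [ss,t] = F_s - E_t/2 = 0, [st,s] = E_t/2 = 0, [st,t] = G_s/2 = 951/512, [tt,s] = F_t - G_s/2 = -951/512, [tt,t] = G_t/2 = 0
Gamma^s_ij = (G*[ij,s] - F*[ij,t])/(EG - F^2), Gamma^t_ij = (E*[ij,t] - F*[ij,s])/(EG - F^2)
Gamma_sss = -4/65, Gamma_sst = 0, Gamma_stt = -317/1560, Gamma_tss = 0, Gamma_tst = 24/317, Gamma_ttt = 0
d^2s/dtau^2 = -(Gamma_sss*(0)^2 + 2*Gamma_sst*(0)*(3/2) + Gamma_stt*(3/2)^2) = 951/2080
d^2t/dtau^2 = -(Gamma_tss*(0)^2 + 2*Gamma_tst*(0)*(3/2) + Gamma_ttt*(3/2)^2) = 0

Answer: Gamma_sss = -4/65, Gamma_sst = 0, Gamma_stt = -317/1560, Gamma_tss = 0, Gamma_tst = 24/317, Gamma_ttt = 0; accelerations (d^2s/dtau^2, d^2t/dtau^2) = (951/2080, 0)


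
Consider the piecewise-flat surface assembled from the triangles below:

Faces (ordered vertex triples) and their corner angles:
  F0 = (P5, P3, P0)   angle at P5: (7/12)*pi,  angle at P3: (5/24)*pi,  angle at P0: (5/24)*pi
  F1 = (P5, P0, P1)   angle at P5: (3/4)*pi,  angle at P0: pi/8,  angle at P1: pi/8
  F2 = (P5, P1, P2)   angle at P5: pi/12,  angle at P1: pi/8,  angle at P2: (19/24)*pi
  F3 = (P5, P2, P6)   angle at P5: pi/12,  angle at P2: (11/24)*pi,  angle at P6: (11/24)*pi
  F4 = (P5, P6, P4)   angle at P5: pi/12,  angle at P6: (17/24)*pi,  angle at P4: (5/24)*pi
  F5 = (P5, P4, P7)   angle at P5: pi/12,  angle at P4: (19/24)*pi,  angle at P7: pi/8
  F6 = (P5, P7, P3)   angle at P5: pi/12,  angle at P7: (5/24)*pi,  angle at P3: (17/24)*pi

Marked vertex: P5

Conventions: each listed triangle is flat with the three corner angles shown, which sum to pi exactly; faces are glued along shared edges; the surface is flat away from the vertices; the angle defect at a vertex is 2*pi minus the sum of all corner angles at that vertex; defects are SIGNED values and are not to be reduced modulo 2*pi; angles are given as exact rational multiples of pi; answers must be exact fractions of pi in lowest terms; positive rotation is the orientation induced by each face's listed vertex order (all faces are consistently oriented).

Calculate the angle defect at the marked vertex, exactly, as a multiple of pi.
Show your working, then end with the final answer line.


Sum of corner angles at P5: (7/4)*pi
defect = 2*pi - (7/4)*pi

Answer: defect(P5) = pi/4


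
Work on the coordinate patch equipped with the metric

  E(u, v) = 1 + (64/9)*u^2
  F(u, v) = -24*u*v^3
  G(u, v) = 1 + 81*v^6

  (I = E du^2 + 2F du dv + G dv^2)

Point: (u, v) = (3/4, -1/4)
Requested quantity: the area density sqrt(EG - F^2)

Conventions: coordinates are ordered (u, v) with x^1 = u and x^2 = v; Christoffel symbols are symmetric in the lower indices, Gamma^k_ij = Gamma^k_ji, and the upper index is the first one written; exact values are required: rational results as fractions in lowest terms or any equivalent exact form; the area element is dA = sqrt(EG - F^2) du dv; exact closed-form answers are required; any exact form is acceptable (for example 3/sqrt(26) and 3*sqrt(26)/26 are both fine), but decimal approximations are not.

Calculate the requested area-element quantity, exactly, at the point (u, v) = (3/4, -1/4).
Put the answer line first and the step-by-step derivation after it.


Answer: sqrt(EG - F^2) = sqrt(20561)/64

E = 5, F = 9/32, G = 4177/4096; EG - F^2 = 20561/4096


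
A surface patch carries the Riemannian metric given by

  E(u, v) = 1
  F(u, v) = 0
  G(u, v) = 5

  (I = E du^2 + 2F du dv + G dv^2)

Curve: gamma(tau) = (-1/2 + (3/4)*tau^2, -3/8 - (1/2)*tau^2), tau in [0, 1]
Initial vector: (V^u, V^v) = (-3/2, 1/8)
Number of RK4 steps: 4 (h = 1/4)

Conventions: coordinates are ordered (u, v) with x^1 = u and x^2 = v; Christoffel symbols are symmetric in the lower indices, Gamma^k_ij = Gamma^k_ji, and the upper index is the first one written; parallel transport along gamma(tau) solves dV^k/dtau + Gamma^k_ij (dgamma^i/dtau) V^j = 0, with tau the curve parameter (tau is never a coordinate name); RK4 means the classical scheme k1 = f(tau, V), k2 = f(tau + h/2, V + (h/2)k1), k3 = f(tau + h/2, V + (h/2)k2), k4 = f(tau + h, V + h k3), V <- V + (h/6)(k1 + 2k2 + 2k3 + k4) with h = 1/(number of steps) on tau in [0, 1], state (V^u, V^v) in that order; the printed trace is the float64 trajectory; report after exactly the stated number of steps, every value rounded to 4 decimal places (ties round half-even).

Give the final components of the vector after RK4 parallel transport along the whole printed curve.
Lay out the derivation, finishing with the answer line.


gamma'(tau) = ((3/2)*tau, -tau); f(tau, V)^k = -Gamma^k_ij(gamma(tau)) gamma'^i(tau) V^j; h = 1/4; intermediate values shown to 6 dp
curve data and Christoffel symbols at the stage parameters:
  tau = 0.000000: gamma = (-0.500000, -0.375000), gamma' = (0.000000, 0.000000); Gamma_uuu = 0.000000, Gamma_uuv = 0.000000, Gamma_uvv = 0.000000, Gamma_vuu = 0.000000, Gamma_vuv = 0.000000, Gamma_vvv = 0.000000
  tau = 0.125000: gamma = (-0.488281, -0.382812), gamma' = (0.187500, -0.125000); Gamma_uuu = 0.000000, Gamma_uuv = 0.000000, Gamma_uvv = 0.000000, Gamma_vuu = 0.000000, Gamma_vuv = 0.000000, Gamma_vvv = 0.000000
  tau = 0.250000: gamma = (-0.453125, -0.406250), gamma' = (0.375000, -0.250000); Gamma_uuu = 0.000000, Gamma_uuv = 0.000000, Gamma_uvv = 0.000000, Gamma_vuu = 0.000000, Gamma_vuv = 0.000000, Gamma_vvv = 0.000000
  tau = 0.375000: gamma = (-0.394531, -0.445312), gamma' = (0.562500, -0.375000); Gamma_uuu = 0.000000, Gamma_uuv = 0.000000, Gamma_uvv = 0.000000, Gamma_vuu = 0.000000, Gamma_vuv = 0.000000, Gamma_vvv = 0.000000
  tau = 0.500000: gamma = (-0.312500, -0.500000), gamma' = (0.750000, -0.500000); Gamma_uuu = 0.000000, Gamma_uuv = 0.000000, Gamma_uvv = 0.000000, Gamma_vuu = 0.000000, Gamma_vuv = 0.000000, Gamma_vvv = 0.000000
  tau = 0.625000: gamma = (-0.207031, -0.570312), gamma' = (0.937500, -0.625000); Gamma_uuu = 0.000000, Gamma_uuv = 0.000000, Gamma_uvv = 0.000000, Gamma_vuu = 0.000000, Gamma_vuv = 0.000000, Gamma_vvv = 0.000000
  tau = 0.750000: gamma = (-0.078125, -0.656250), gamma' = (1.125000, -0.750000); Gamma_uuu = 0.000000, Gamma_uuv = 0.000000, Gamma_uvv = 0.000000, Gamma_vuu = 0.000000, Gamma_vuv = 0.000000, Gamma_vvv = 0.000000
  tau = 0.875000: gamma = (0.074219, -0.757812), gamma' = (1.312500, -0.875000); Gamma_uuu = 0.000000, Gamma_uuv = 0.000000, Gamma_uvv = 0.000000, Gamma_vuu = 0.000000, Gamma_vuv = 0.000000, Gamma_vvv = 0.000000
  tau = 1.000000: gamma = (0.250000, -0.875000), gamma' = (1.500000, -1.000000); Gamma_uuu = 0.000000, Gamma_uuv = 0.000000, Gamma_uvv = 0.000000, Gamma_vuu = 0.000000, Gamma_vuv = 0.000000, Gamma_vvv = 0.000000
step 0: V^u = -1.5000, V^v = 0.1250
step 1: k1 = (0.000000, 0.000000), k2 = (0.000000, 0.000000), k3 = (0.000000, 0.000000), k4 = (0.000000, 0.000000); V <- V + (h/6)(k1 + 2k2 + 2k3 + k4): V^u = -1.5000, V^v = 0.1250
step 2: k1 = (0.000000, 0.000000), k2 = (0.000000, 0.000000), k3 = (0.000000, 0.000000), k4 = (0.000000, 0.000000); V <- V + (h/6)(k1 + 2k2 + 2k3 + k4): V^u = -1.5000, V^v = 0.1250
step 3: k1 = (0.000000, 0.000000), k2 = (0.000000, 0.000000), k3 = (0.000000, 0.000000), k4 = (0.000000, 0.000000); V <- V + (h/6)(k1 + 2k2 + 2k3 + k4): V^u = -1.5000, V^v = 0.1250
step 4: k1 = (0.000000, 0.000000), k2 = (0.000000, 0.000000), k3 = (0.000000, 0.000000), k4 = (0.000000, 0.000000); V <- V + (h/6)(k1 + 2k2 + 2k3 + k4): V^u = -1.5000, V^v = 0.1250

Answer: V^u = -1.5000, V^v = 0.1250


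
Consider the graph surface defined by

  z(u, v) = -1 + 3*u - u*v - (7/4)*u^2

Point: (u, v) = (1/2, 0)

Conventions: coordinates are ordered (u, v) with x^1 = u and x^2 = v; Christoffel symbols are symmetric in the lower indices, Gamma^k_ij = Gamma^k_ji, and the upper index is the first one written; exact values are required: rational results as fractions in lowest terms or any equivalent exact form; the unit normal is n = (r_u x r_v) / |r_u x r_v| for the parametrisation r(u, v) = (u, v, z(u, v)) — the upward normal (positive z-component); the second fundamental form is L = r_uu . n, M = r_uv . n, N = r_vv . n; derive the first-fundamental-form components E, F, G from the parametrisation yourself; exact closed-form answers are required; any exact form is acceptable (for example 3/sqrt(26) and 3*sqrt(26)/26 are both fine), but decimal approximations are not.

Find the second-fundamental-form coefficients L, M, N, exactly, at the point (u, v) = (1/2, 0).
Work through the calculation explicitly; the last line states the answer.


z_u = 5/4, z_v = -1/2, z_uu = -7/2, z_uv = -1, z_vv = 0
E = 41/16, F = -5/8, G = 5/4; answer radicand W^2 = 45/16
unnormalised second-form numerators: l = -7/2, m = -1, n = 0; L = l/sqrt(45/16), and similarly M = m/sqrt(W^2), N = n/sqrt(W^2)

Answer: L = -14*sqrt(5)/15, M = -4*sqrt(5)/15, N = 0


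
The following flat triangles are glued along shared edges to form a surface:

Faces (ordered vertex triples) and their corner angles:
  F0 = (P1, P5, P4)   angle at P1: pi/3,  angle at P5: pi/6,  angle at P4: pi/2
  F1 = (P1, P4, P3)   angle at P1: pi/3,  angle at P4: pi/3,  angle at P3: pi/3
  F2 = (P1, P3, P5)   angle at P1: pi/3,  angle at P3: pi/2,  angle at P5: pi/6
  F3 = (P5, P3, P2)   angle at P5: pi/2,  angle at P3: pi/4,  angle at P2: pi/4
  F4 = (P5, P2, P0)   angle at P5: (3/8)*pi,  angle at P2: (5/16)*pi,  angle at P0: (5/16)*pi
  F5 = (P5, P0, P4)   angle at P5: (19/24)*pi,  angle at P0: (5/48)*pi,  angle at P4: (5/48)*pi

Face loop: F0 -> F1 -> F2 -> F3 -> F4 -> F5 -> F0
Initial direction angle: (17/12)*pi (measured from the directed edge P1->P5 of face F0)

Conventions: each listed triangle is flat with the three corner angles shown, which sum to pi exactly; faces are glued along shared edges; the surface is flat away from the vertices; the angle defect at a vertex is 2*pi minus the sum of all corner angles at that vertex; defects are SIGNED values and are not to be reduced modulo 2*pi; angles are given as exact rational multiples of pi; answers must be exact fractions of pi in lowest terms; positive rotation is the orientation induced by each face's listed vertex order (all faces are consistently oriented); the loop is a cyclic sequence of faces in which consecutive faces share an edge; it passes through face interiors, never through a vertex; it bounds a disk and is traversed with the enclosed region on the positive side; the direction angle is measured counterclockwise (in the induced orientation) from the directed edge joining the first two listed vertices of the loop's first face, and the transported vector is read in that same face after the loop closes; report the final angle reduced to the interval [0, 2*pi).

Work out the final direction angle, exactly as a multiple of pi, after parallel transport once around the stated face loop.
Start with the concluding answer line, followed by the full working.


Answer: final direction angle = (5/12)*pi

enclosed vertex P1: corner angles sum to pi, defect = 2*pi - pi = pi
enclosed vertex P5: corner angles sum to 2*pi, defect = 2*pi - 2*pi = 0
adding the enclosed defects to the starting angle (mod 2*pi, induced orientation) gives the holonomy
final angle = (17/12)*pi + pi = (5/12)*pi (mod 2*pi)


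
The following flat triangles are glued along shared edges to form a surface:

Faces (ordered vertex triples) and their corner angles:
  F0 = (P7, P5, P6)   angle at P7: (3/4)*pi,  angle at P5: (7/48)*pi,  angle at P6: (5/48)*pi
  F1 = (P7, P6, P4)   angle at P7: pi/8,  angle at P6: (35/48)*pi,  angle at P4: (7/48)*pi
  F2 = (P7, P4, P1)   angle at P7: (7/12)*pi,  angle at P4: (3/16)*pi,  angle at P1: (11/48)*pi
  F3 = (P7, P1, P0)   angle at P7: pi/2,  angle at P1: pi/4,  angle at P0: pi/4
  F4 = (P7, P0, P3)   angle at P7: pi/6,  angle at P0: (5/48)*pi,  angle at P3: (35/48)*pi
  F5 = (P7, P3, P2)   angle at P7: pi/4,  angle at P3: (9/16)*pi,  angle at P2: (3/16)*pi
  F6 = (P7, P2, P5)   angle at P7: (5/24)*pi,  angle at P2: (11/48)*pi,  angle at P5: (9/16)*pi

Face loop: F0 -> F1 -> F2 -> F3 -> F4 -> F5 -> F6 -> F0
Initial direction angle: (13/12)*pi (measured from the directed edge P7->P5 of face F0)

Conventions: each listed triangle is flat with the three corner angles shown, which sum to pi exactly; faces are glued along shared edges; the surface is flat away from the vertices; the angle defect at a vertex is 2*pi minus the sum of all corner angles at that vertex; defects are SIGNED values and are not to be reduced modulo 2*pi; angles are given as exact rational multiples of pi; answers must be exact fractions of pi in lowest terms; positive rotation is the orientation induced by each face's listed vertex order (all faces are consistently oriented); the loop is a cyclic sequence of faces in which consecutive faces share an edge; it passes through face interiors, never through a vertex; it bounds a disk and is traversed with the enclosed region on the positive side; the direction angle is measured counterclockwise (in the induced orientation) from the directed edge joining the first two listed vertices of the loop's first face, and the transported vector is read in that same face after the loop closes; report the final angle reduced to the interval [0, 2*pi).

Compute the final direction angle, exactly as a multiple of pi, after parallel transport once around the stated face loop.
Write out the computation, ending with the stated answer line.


enclosed vertex P7: corner angles sum to (31/12)*pi, defect = 2*pi - (31/12)*pi = (-7/12)*pi
summing the enclosed defects onto the initial angle, mod 2*pi in the induced orientation:
final angle = (13/12)*pi - (7/12)*pi = pi/2 (mod 2*pi)

Answer: final direction angle = pi/2


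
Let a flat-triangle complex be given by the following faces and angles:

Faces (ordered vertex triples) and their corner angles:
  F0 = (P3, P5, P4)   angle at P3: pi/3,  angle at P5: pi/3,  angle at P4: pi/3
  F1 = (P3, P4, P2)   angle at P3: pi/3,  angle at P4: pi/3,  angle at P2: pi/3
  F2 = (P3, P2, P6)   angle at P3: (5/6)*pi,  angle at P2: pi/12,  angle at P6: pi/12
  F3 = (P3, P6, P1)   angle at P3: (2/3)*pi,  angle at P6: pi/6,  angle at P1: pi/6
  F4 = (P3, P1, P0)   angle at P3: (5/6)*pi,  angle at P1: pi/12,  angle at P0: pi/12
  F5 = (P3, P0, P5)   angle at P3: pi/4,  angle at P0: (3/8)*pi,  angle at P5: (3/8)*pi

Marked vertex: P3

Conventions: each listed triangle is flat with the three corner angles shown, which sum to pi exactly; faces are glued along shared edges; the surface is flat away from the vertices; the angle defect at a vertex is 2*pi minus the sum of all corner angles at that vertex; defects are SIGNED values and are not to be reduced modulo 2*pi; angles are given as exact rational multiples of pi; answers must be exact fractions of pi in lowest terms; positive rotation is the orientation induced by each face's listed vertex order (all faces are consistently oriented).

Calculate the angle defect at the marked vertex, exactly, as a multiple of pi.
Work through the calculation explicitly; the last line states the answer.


Sum of corner angles at P3: (13/4)*pi
defect = 2*pi - (13/4)*pi

Answer: defect(P3) = (-5/4)*pi


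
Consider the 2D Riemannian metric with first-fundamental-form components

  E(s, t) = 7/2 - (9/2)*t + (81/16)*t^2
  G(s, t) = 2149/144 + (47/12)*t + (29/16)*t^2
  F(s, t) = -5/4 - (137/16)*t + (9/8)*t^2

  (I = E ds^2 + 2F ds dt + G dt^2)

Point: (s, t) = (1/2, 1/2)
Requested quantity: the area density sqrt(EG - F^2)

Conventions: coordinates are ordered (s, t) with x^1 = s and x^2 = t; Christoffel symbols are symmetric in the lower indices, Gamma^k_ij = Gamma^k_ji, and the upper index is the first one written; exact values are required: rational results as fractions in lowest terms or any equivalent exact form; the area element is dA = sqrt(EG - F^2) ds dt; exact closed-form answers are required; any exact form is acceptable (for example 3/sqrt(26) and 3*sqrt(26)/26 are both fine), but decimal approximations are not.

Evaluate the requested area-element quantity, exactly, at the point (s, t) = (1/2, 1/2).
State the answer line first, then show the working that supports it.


Answer: sqrt(EG - F^2) = sqrt(591521)/192

E = 161/64, F = -21/4, G = 9985/576; EG - F^2 = 591521/36864


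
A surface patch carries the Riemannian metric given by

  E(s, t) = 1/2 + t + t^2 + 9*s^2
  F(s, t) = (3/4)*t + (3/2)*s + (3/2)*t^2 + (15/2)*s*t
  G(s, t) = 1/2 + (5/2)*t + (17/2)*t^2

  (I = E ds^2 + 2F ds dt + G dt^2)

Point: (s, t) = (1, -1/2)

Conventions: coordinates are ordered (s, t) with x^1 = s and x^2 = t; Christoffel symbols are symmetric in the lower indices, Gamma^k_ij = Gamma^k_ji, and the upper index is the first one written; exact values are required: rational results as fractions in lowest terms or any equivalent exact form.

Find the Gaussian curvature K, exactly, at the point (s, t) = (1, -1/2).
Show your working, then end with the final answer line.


E = 37/4, F = -9/4, G = 11/8, EG - F^2 = 245/32 at the point
E_s = 18, E_t = 0, F_s = -9/4, F_t = 27/4, G_s = 0, G_t = -6
E_tt = 2, F_st = 15/2, G_ss = 0
The intrinsic route: Brioschi's K = (det M1 - det M2)/(EG - F^2)^2.
M1 = [[-E_tt/2 + F_st - G_ss/2, E_s/2, F_s - E_t/2], [F_t - G_s/2, E, F], [G_t/2, F, G]] = [[13/2, 9, -9/4], [27/4, 37/4, -9/4], [-3, -9/4, 11/8]]; det M1 = -41/32
M2 = [[0, E_t/2, G_s/2], [E_t/2, E, F], [G_s/2, F, G]] = [[0, 0, 0], [0, 37/4, -9/4], [0, -9/4, 11/8]]; det M2 = 0
det M1 - det M2 = -41/32; K = -41/32 / (245/32)^2 = -1312/60025

Answer: K = -1312/60025


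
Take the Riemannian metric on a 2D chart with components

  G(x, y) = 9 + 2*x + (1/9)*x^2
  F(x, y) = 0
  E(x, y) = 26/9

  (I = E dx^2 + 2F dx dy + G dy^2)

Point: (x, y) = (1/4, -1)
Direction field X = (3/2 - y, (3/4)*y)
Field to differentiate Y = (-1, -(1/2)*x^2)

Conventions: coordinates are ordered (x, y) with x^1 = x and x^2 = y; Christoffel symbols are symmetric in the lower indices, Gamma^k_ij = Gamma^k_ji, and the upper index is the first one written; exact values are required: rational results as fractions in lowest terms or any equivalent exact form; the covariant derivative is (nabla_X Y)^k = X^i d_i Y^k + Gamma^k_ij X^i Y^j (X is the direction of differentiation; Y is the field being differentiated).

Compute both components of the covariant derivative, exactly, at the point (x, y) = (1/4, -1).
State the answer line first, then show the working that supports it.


Answer: (nabla_X Y)^x = -111/13312, (nabla_X Y)^y = -327/592

E = 26/9, F = 0, G = 1369/144 at the point
E_x = 0, E_y = 0, F_x = 0, F_y = 0, G_x = 37/18, G_y = 0
EG - F^2 = 17797/648;  g^inv = (648/17797) * [[1369/144, 0], [0, 26/9]]
first-kind symbols [ij,l] = (1/2)(d_i g_jl + d_j g_il - d_l g_ij): [xx,x] = E_x/2 = 0, [xx,y] = F_x - E_y/2 = 0, [xy,x] = E_y/2 = 0, [xy,y] = G_x/2 = 37/36, [yy,x] = F_y - G_x/2 = -37/36, [yy,y] = G_y/2 = 0
Gamma^x_ij = (G*[ij,x] - F*[ij,y])/(EG - F^2), Gamma^y_ij = (E*[ij,y] - F*[ij,x])/(EG - F^2)
Gamma_xxx = 0, Gamma_xxy = 0, Gamma_xyy = -37/104, Gamma_yxx = 0, Gamma_yxy = 4/37, Gamma_yyy = 0
X = (5/2, -3/4), Y = (-1, -1/32) at the point


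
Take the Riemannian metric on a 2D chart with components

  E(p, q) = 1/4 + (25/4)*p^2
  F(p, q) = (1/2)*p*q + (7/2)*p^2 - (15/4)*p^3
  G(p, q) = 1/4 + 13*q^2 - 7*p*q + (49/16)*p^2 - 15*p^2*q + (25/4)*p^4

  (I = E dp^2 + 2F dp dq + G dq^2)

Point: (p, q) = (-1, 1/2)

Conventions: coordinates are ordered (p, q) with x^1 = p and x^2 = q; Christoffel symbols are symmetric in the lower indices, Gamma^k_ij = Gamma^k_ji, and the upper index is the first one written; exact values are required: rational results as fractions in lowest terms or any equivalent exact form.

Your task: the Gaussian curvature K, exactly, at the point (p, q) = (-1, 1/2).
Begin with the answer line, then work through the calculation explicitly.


Answer: K = -124047/70225

E = 13/2, F = 7, G = 141/16, EG - F^2 = 265/32 at the point
E_p = -25/2, E_q = 0, F_p = -18, F_q = -1/2, G_p = -157/8, G_q = 5
E_qq = 0, F_pq = 1/2, G_pp = 529/8
Brioschi: K = (det M1 - det M2) / (EG - F^2)^2 with the standard first/second-derivative matrices M1, M2.
M1 = [[-E_qq/2 + F_pq - G_pp/2, E_p/2, F_p - E_q/2], [F_q - G_p/2, E, F], [G_q/2, F, G]] = [[-521/16, -25/4, -18], [149/16, 13/2, 7], [5/2, 7, 141/16]]; det M1 = -764921/1024
M2 = [[0, E_q/2, G_p/2], [E_q/2, E, F], [G_p/2, F, G]] = [[0, 0, -157/16], [0, 13/2, 7], [-157/16, 7, 141/16]]; det M2 = -320437/512
det M1 - det M2 = -124047/1024; K = -124047/1024 / (265/32)^2 = -124047/70225


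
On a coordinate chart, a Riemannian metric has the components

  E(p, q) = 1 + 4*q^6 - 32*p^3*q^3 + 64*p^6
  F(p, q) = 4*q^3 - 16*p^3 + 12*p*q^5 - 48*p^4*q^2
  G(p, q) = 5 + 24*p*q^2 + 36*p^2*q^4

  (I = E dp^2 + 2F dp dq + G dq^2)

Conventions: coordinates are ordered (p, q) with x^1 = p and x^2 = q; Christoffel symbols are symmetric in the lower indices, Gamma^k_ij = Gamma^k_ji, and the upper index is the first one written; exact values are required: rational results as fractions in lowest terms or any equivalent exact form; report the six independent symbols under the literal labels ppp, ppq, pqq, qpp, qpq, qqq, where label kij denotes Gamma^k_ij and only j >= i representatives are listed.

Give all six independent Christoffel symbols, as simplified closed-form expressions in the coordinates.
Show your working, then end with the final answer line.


E = 1 + 4*q^6 - 32*p^3*q^3 + 64*p^6; F = 4*q^3 - 16*p^3 + 12*p*q^5 - 48*p^4*q^2; G = 5 + 24*p*q^2 + 36*p^2*q^4
Gamma^k_ij = (1/2) g^{kl} (d_i g_jl + d_j g_il - d_l g_ij), with g^inv = (1/(EG-F^2)) [[G, -F], [-F, E]]
first partials: E_p = -96*p^2*q^3 + 384*p^5, E_q = 24*q^5 - 96*p^3*q^2, F_p = -48*p^2 + 12*q^5 - 192*p^3*q^2, F_q = 12*q^2 + 60*p*q^4 - 96*p^4*q, G_p = 24*q^2 + 72*p*q^4, G_q = 48*p*q + 144*p^2*q^3
D = EG - F^2 = 5 + 24*p*q^2 + 4*q^6 + 36*p^2*q^4 - 32*p^3*q^3 + 64*p^6
expanded: Gamma^p_pp = (G E_p - 2F F_p + F E_q)/(2D), Gamma^p_pq = (G E_q - F G_p)/(2D), Gamma^p_qq = (2G F_q - G G_p - F G_q)/(2D), Gamma^q_pp = (2E F_p - E E_q - F E_p)/(2D), Gamma^q_pq = (E G_p - F E_q)/(2D), Gamma^q_qq = (E G_q - 2F F_q + F G_p)/(2D); substitute and cancel common factors

Answer: Gamma_ppp = (192*p^5 - 48*p^2*q^3)/(64*p^6 - 32*p^3*q^3 + 36*p^2*q^4 + 24*p*q^2 + 4*q^6 + 5), Gamma_ppq = (-48*p^3*q^2 + 12*q^5)/(64*p^6 - 32*p^3*q^3 + 36*p^2*q^4 + 24*p*q^2 + 4*q^6 + 5), Gamma_pqq = (-96*p^4*q + 24*p*q^4)/(64*p^6 - 32*p^3*q^3 + 36*p^2*q^4 + 24*p*q^2 + 4*q^6 + 5), Gamma_qpp = (-144*p^3*q^2 - 48*p^2)/(64*p^6 - 32*p^3*q^3 + 36*p^2*q^4 + 24*p*q^2 + 4*q^6 + 5), Gamma_qpq = (36*p*q^4 + 12*q^2)/(64*p^6 - 32*p^3*q^3 + 36*p^2*q^4 + 24*p*q^2 + 4*q^6 + 5), Gamma_qqq = (72*p^2*q^3 + 24*p*q)/(64*p^6 - 32*p^3*q^3 + 36*p^2*q^4 + 24*p*q^2 + 4*q^6 + 5)
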